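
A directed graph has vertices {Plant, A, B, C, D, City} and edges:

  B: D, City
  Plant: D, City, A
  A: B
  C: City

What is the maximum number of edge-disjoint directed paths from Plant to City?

Assign every edge capacity 1; by Menger, the answer equals the max flow.
Path Plant→City (+1); total 1.
Path Plant→A→B→City (+1); total 2.
No residual Plant→City path; max flow = 2.
Certifying cut of size 2: {Plant→A, Plant→City}.

2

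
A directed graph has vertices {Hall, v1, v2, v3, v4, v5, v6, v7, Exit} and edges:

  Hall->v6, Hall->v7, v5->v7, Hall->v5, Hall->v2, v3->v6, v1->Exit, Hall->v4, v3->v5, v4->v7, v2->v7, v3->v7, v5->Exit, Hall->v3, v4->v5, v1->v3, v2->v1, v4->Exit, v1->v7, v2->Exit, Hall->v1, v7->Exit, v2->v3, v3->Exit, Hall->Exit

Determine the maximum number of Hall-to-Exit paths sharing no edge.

Assign every edge capacity 1; by Menger, the answer equals the max flow.
Path Hall→Exit (+1); total 1.
Path Hall→v1→Exit (+1); total 2.
Path Hall→v2→Exit (+1); total 3.
Path Hall→v3→Exit (+1); total 4.
Path Hall→v4→Exit (+1); total 5.
Path Hall→v5→Exit (+1); total 6.
Path Hall→v7→Exit (+1); total 7.
No residual Hall→Exit path; max flow = 7.
Certifying cut of size 7: {Hall→Exit, Hall→v1, Hall→v2, Hall→v3, Hall→v4, Hall→v5, Hall→v7}.

7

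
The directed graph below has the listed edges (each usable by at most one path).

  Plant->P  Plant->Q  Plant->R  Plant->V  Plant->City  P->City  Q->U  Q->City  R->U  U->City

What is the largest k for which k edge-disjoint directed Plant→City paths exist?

Assign every edge capacity 1; by Menger, the answer equals the max flow.
Path Plant→City (+1); total 1.
Path Plant→P→City (+1); total 2.
Path Plant→Q→City (+1); total 3.
Path Plant→R→U→City (+1); total 4.
No residual Plant→City path; max flow = 4.
Certifying cut of size 4: {Plant→City, Plant→P, Plant→Q, Plant→R}.

4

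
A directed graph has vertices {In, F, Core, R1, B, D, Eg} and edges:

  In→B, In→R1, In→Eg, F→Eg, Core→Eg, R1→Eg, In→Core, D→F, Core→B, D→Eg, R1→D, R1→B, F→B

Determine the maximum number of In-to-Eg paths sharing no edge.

3

Assign every edge capacity 1; by Menger, the answer equals the max flow.
Path In→Eg (+1); total 1.
Path In→Core→Eg (+1); total 2.
Path In→R1→Eg (+1); total 3.
No residual In→Eg path; max flow = 3.
Certifying cut of size 3: {In→Core, In→Eg, In→R1}.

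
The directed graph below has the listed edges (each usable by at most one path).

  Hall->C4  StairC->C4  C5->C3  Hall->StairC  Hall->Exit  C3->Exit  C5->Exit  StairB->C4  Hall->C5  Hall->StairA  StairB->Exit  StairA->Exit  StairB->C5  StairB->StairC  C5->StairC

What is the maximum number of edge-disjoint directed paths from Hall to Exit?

3

Assign every edge capacity 1; by Menger, the answer equals the max flow.
Path Hall→Exit (+1); total 1.
Path Hall→C5→Exit (+1); total 2.
Path Hall→StairA→Exit (+1); total 3.
No residual Hall→Exit path; max flow = 3.
Certifying cut of size 3: {Hall→C5, Hall→Exit, Hall→StairA}.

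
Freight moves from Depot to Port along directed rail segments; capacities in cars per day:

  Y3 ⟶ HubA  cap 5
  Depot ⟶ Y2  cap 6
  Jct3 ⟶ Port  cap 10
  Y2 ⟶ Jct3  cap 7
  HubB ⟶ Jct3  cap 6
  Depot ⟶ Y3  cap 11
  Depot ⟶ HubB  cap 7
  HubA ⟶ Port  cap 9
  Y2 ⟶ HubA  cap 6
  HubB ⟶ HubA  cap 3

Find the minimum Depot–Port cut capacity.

Augment Depot→Y3→HubA→Port: bottleneck 5, flow now 5.
Augment Depot→Y2→HubA→Port: bottleneck 4, flow now 9.
Augment Depot→Y2→Jct3→Port: bottleneck 2, flow now 11.
Augment Depot→HubB→Jct3→Port: bottleneck 6, flow now 17.
Augment Depot→HubB→HubA→Y2→Jct3→Port: bottleneck 1, flow now 18. (uses reverse residual edge)
No augmenting path remains; maximum flow = 18.
By max-flow min-cut, the minimum cut capacity equals the max flow.
In the residual graph, reachable from Depot: {Depot, Y3}.
Min-cut edges: Depot→Y2 (6), Depot→HubB (7), Y3→HubA (5); capacity 6 + 7 + 5 = 18.

18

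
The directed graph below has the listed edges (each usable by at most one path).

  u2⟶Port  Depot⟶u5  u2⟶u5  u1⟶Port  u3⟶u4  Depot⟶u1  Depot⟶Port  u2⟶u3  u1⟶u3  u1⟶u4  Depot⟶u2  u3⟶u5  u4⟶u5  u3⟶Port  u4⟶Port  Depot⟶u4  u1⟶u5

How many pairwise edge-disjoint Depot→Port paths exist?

Assign every edge capacity 1; by Menger, the answer equals the max flow.
Path Depot→Port (+1); total 1.
Path Depot→u1→Port (+1); total 2.
Path Depot→u2→Port (+1); total 3.
Path Depot→u4→Port (+1); total 4.
No residual Depot→Port path; max flow = 4.
Certifying cut of size 4: {Depot→Port, Depot→u1, Depot→u2, Depot→u4}.

4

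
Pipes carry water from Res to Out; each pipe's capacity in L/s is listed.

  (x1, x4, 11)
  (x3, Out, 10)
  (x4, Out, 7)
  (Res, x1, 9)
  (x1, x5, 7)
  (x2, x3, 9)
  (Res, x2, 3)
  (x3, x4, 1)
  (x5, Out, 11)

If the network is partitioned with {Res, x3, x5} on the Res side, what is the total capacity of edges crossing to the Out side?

Edges leaving {Res, x3, x5}: Res→x1 (9), Res→x2 (3), x3→x4 (1), x3→Out (10), x5→Out (11).
Cut capacity = 9 + 3 + 1 + 10 + 11 = 34.

34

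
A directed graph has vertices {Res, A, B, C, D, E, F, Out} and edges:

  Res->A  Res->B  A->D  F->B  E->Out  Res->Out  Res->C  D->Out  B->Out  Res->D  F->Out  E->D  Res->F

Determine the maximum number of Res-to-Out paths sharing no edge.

4

Assign every edge capacity 1; by Menger, the answer equals the max flow.
Path Res→Out (+1); total 1.
Path Res→B→Out (+1); total 2.
Path Res→D→Out (+1); total 3.
Path Res→F→Out (+1); total 4.
No residual Res→Out path; max flow = 4.
Certifying cut of size 4: {D→Out, Res→B, Res→F, Res→Out}.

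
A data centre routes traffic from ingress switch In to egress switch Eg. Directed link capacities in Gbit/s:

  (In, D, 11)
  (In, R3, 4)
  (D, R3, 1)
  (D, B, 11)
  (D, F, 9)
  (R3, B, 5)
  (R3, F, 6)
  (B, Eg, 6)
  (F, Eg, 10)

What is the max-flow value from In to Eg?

15

Augment In→D→B→Eg: bottleneck 6, flow now 6.
Augment In→D→F→Eg: bottleneck 5, flow now 11.
Augment In→R3→F→Eg: bottleneck 4, flow now 15.
No augmenting path remains; maximum flow = 15.
In the residual graph, reachable from In: {In}.
Min-cut edges: In→D (11), In→R3 (4); capacity 11 + 4 = 15.
This cut is saturated, so no flow can exceed 15.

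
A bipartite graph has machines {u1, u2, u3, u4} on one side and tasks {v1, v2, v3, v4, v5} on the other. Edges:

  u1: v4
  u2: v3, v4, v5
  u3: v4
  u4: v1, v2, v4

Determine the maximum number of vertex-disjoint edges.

3

Unit-capacity flow: source→left, listed edges, right→sink; max matching = max flow.
Augmenting path u1→v4 (+1); matched 1.
Augmenting path u2→v3 (+1); matched 2.
Augmenting path u4→v1 (+1); matched 3.
No augmenting path remains; maximum matching = 3.
König certificate: {u2, u4, v4} is a vertex cover of size 3 (every listed pair touches it), so no matching can be larger.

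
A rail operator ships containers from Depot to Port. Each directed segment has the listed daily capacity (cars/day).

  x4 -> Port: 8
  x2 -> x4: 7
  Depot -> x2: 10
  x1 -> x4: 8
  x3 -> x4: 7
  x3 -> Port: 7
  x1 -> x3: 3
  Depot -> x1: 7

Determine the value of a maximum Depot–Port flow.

11

Augment Depot→x1→x3→Port: bottleneck 3, flow now 3.
Augment Depot→x1→x4→Port: bottleneck 4, flow now 7.
Augment Depot→x2→x4→Port: bottleneck 4, flow now 11.
No augmenting path remains; maximum flow = 11.
In the residual graph, reachable from Depot: {Depot, x1, x2, x4}.
Min-cut edges: x1→x3 (3), x4→Port (8); capacity 3 + 8 = 11.
This cut is saturated, so no flow can exceed 11.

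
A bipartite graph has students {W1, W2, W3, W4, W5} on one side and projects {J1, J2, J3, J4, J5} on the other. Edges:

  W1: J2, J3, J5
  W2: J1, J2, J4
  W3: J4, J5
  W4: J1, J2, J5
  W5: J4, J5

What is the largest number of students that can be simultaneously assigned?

Unit-capacity flow: source→left, listed edges, right→sink; max matching = max flow.
Augmenting path W1→J2 (+1); matched 1.
Augmenting path W2→J1 (+1); matched 2.
Augmenting path W3→J4 (+1); matched 3.
Augmenting path W4→J5 (+1); matched 4.
Augmenting path W5→J5→W4→J2→W1→J3 (+1); matched 5.
No augmenting path remains; maximum matching = 5.
König certificate: {W1, W2, W3, W4, W5} is a vertex cover of size 5 (every listed pair touches it), so no matching can be larger.

5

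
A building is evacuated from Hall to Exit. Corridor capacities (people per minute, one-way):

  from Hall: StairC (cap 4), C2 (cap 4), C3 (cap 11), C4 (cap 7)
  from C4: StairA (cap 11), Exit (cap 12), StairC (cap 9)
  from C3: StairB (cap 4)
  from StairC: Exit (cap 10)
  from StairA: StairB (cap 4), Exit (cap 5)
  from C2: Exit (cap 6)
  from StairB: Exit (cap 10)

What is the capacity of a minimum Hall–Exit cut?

Augment Hall→C4→Exit: bottleneck 7, flow now 7.
Augment Hall→StairC→Exit: bottleneck 4, flow now 11.
Augment Hall→C2→Exit: bottleneck 4, flow now 15.
Augment Hall→C3→StairB→Exit: bottleneck 4, flow now 19.
No augmenting path remains; maximum flow = 19.
By max-flow min-cut, the minimum cut capacity equals the max flow.
In the residual graph, reachable from Hall: {Hall, C3}.
Min-cut edges: Hall→C4 (7), Hall→StairC (4), Hall→C2 (4), C3→StairB (4); capacity 7 + 4 + 4 + 4 = 19.

19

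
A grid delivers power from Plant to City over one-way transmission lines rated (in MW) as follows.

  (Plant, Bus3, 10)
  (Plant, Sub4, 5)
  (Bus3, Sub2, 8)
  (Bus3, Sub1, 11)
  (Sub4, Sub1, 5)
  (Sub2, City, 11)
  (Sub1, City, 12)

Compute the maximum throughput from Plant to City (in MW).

Augment Plant→Bus3→Sub2→City: bottleneck 8, flow now 8.
Augment Plant→Bus3→Sub1→City: bottleneck 2, flow now 10.
Augment Plant→Sub4→Sub1→City: bottleneck 5, flow now 15.
No augmenting path remains; maximum flow = 15.
In the residual graph, reachable from Plant: {Plant}.
Min-cut edges: Plant→Bus3 (10), Plant→Sub4 (5); capacity 10 + 5 = 15.
This cut is saturated, so no flow can exceed 15.

15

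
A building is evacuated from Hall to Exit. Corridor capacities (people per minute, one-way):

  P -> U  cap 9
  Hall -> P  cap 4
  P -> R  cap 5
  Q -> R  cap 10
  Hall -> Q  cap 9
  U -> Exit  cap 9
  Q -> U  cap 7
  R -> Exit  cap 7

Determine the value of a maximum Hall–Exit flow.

13

Augment Hall→P→R→Exit: bottleneck 4, flow now 4.
Augment Hall→Q→R→Exit: bottleneck 3, flow now 7.
Augment Hall→Q→U→Exit: bottleneck 6, flow now 13.
No augmenting path remains; maximum flow = 13.
In the residual graph, reachable from Hall: {Hall}.
Min-cut edges: Hall→P (4), Hall→Q (9); capacity 4 + 9 = 13.
This cut is saturated, so no flow can exceed 13.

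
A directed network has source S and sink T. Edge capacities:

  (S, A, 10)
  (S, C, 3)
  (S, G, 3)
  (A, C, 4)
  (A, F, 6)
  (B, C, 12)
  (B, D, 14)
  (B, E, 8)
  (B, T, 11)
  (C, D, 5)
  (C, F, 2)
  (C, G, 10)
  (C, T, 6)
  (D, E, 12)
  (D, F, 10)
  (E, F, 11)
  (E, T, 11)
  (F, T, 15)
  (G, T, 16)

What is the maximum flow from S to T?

Augment S→C→T: bottleneck 3, flow now 3.
Augment S→G→T: bottleneck 3, flow now 6.
Augment S→A→C→T: bottleneck 3, flow now 9.
Augment S→A→F→T: bottleneck 6, flow now 15.
Augment S→A→C→F→T: bottleneck 1, flow now 16.
No augmenting path remains; maximum flow = 16.
In the residual graph, reachable from S: {S}.
Min-cut edges: S→A (10), S→C (3), S→G (3); capacity 10 + 3 + 3 = 16.
This cut is saturated, so no flow can exceed 16.

16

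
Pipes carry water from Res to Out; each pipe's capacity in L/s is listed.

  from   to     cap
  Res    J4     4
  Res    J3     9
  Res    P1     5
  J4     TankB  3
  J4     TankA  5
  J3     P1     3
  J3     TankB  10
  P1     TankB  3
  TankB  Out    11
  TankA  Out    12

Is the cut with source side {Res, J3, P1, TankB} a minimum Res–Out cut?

Yes — it is a minimum cut (capacity 15).

Given cut capacity: 4 + 11 = 15.
Augment Res→J4→TankB→Out: bottleneck 3, flow now 3.
Augment Res→J4→TankA→Out: bottleneck 1, flow now 4.
Augment Res→J3→TankB→Out: bottleneck 8, flow now 12.
Augment Res→J3→TankB→J4→TankA→Out: bottleneck 1, flow now 13. (uses reverse residual edge)
Augment Res→P1→TankB→J4→TankA→Out: bottleneck 2, flow now 15. (uses reverse residual edge)
No augmenting path remains; maximum flow = 15.
Cut capacity 15 equals the max flow, so it is a minimum cut.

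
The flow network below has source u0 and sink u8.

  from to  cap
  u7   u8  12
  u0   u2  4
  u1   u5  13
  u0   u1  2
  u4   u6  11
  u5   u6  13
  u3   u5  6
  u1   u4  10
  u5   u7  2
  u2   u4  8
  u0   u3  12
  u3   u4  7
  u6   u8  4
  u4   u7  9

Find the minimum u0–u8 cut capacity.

Augment u0→u1→u4→u6→u8: bottleneck 2, flow now 2.
Augment u0→u2→u4→u6→u8: bottleneck 2, flow now 4.
Augment u0→u2→u4→u7→u8: bottleneck 2, flow now 6.
Augment u0→u3→u4→u7→u8: bottleneck 7, flow now 13.
Augment u0→u3→u5→u7→u8: bottleneck 2, flow now 15.
No augmenting path remains; maximum flow = 15.
By max-flow min-cut, the minimum cut capacity equals the max flow.
In the residual graph, reachable from u0: {u0, u1, u2, u3, u4, u5, u6}.
Min-cut edges: u4→u7 (9), u5→u7 (2), u6→u8 (4); capacity 9 + 2 + 4 = 15.

15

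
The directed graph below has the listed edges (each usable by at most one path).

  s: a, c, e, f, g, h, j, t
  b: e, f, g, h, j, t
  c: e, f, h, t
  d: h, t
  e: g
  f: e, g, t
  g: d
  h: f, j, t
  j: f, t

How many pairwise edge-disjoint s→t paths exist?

Assign every edge capacity 1; by Menger, the answer equals the max flow.
Path s→t (+1); total 1.
Path s→c→t (+1); total 2.
Path s→f→t (+1); total 3.
Path s→h→t (+1); total 4.
Path s→j→t (+1); total 5.
Path s→g→d→t (+1); total 6.
No residual s→t path; max flow = 6.
Certifying cut of size 6: {g→d, s→c, s→f, s→h, s→j, s→t}.

6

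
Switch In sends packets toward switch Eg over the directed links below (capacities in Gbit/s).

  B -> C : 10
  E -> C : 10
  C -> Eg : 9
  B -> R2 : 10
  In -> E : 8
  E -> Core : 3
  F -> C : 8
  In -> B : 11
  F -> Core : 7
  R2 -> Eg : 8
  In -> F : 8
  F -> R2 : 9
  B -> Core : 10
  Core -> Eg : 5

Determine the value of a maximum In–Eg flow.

Augment In→F→R2→Eg: bottleneck 8, flow now 8.
Augment In→E→Core→Eg: bottleneck 3, flow now 11.
Augment In→E→C→Eg: bottleneck 5, flow now 16.
Augment In→B→Core→Eg: bottleneck 2, flow now 18.
Augment In→B→C→Eg: bottleneck 4, flow now 22.
No augmenting path remains; maximum flow = 22.
In the residual graph, reachable from In: {In, F, E, B, R2, Core, C}.
Min-cut edges: R2→Eg (8), Core→Eg (5), C→Eg (9); capacity 8 + 5 + 9 = 22.
This cut is saturated, so no flow can exceed 22.

22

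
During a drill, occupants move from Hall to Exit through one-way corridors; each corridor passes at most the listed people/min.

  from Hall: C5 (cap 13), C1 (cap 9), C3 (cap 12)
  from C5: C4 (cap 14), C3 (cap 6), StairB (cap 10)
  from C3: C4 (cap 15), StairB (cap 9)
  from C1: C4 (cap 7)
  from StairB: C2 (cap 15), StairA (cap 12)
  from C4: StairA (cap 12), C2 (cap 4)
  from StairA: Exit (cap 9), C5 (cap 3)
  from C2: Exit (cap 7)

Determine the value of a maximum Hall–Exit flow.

Augment Hall→C5→StairB→StairA→Exit: bottleneck 9, flow now 9.
Augment Hall→C5→StairB→C2→Exit: bottleneck 1, flow now 10.
Augment Hall→C5→C4→C2→Exit: bottleneck 3, flow now 13.
Augment Hall→C3→StairB→C2→Exit: bottleneck 3, flow now 16.
No augmenting path remains; maximum flow = 16.
In the residual graph, reachable from Hall: {Hall, C5, C3, C1, StairB, C4, StairA, C2}.
Min-cut edges: StairA→Exit (9), C2→Exit (7); capacity 9 + 7 = 16.
This cut is saturated, so no flow can exceed 16.

16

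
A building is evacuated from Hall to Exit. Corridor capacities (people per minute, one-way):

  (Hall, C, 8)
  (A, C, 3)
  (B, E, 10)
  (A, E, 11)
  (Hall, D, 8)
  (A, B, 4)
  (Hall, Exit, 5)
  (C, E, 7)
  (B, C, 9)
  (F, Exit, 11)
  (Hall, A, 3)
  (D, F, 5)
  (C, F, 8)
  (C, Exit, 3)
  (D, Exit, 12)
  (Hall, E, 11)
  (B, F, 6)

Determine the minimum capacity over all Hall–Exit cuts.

Augment Hall→Exit: bottleneck 5, flow now 5.
Augment Hall→C→Exit: bottleneck 3, flow now 8.
Augment Hall→D→Exit: bottleneck 8, flow now 16.
Augment Hall→C→F→Exit: bottleneck 5, flow now 21.
Augment Hall→A→B→F→Exit: bottleneck 3, flow now 24.
No augmenting path remains; maximum flow = 24.
By max-flow min-cut, the minimum cut capacity equals the max flow.
In the residual graph, reachable from Hall: {Hall, E}.
Min-cut edges: Hall→A (3), Hall→C (8), Hall→D (8), Hall→Exit (5); capacity 3 + 8 + 8 + 5 = 24.

24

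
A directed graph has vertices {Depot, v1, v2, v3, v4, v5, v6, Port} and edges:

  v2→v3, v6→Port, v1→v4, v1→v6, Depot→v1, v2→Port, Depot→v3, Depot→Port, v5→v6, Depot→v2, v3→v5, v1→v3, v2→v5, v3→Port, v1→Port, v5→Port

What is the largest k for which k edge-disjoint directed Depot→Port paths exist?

Assign every edge capacity 1; by Menger, the answer equals the max flow.
Path Depot→Port (+1); total 1.
Path Depot→v1→Port (+1); total 2.
Path Depot→v2→Port (+1); total 3.
Path Depot→v3→Port (+1); total 4.
No residual Depot→Port path; max flow = 4.
Certifying cut of size 4: {Depot→Port, Depot→v1, Depot→v2, Depot→v3}.

4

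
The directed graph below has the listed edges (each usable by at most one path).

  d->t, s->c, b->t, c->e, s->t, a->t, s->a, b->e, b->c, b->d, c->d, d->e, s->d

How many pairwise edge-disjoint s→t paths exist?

3

Assign every edge capacity 1; by Menger, the answer equals the max flow.
Path s→t (+1); total 1.
Path s→a→t (+1); total 2.
Path s→d→t (+1); total 3.
No residual s→t path; max flow = 3.
Certifying cut of size 3: {d→t, s→a, s→t}.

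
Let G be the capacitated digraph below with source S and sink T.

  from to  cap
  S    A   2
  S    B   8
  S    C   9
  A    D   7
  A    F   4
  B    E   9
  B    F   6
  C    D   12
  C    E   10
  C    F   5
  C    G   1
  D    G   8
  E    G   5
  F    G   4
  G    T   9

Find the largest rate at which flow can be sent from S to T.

9

Augment S→C→G→T: bottleneck 1, flow now 1.
Augment S→A→D→G→T: bottleneck 2, flow now 3.
Augment S→B→E→G→T: bottleneck 5, flow now 8.
Augment S→B→F→G→T: bottleneck 1, flow now 9.
No augmenting path remains; maximum flow = 9.
In the residual graph, reachable from S: {S, A, B, C, D, E, F, G}.
Min-cut edges: G→T (9); capacity 9 = 9.
This cut is saturated, so no flow can exceed 9.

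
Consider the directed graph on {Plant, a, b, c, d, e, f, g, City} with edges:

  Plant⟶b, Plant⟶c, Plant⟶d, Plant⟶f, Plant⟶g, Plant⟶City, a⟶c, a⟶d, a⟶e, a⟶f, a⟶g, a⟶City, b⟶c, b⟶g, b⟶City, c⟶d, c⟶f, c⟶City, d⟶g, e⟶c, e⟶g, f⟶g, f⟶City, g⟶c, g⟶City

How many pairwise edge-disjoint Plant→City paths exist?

5

Assign every edge capacity 1; by Menger, the answer equals the max flow.
Path Plant→City (+1); total 1.
Path Plant→b→City (+1); total 2.
Path Plant→c→City (+1); total 3.
Path Plant→f→City (+1); total 4.
Path Plant→g→City (+1); total 5.
No residual Plant→City path; max flow = 5.
Certifying cut of size 5: {Plant→City, Plant→b, c→City, f→City, g→City}.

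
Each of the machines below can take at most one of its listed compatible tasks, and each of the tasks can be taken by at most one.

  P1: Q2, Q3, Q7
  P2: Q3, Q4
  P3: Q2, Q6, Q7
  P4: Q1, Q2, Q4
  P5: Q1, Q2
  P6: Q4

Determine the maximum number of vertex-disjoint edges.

6

Unit-capacity flow: source→left, listed edges, right→sink; max matching = max flow.
Augmenting path P1→Q2 (+1); matched 1.
Augmenting path P2→Q3 (+1); matched 2.
Augmenting path P3→Q6 (+1); matched 3.
Augmenting path P4→Q1 (+1); matched 4.
Augmenting path P6→Q4 (+1); matched 5.
Augmenting path P5→Q2→P1→Q7 (+1); matched 6.
No augmenting path remains; maximum matching = 6.
König certificate: {P1, P2, P3, P4, P5, P6} is a vertex cover of size 6 (every listed pair touches it), so no matching can be larger.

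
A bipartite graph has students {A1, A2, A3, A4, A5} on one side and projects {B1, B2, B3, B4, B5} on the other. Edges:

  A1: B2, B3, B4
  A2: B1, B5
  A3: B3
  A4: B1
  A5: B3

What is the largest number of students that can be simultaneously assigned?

Unit-capacity flow: source→left, listed edges, right→sink; max matching = max flow.
Augmenting path A1→B2 (+1); matched 1.
Augmenting path A2→B1 (+1); matched 2.
Augmenting path A3→B3 (+1); matched 3.
Augmenting path A4→B1→A2→B5 (+1); matched 4.
No augmenting path remains; maximum matching = 4.
König certificate: {A1, A2, A4, B3} is a vertex cover of size 4 (every listed pair touches it), so no matching can be larger.

4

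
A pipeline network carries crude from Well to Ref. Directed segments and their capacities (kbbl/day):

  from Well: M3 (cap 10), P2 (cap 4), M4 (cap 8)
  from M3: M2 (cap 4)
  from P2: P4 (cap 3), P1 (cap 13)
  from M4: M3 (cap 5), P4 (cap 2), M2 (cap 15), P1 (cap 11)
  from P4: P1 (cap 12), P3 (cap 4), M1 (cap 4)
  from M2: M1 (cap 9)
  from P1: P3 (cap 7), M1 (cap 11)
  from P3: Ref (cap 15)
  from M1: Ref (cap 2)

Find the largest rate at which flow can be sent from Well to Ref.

Augment Well→M3→M2→M1→Ref: bottleneck 2, flow now 2.
Augment Well→P2→P4→P3→Ref: bottleneck 3, flow now 5.
Augment Well→P2→P1→P3→Ref: bottleneck 1, flow now 6.
Augment Well→M4→P4→P3→Ref: bottleneck 1, flow now 7.
Augment Well→M4→P1→P3→Ref: bottleneck 6, flow now 13.
No augmenting path remains; maximum flow = 13.
In the residual graph, reachable from Well: {Well, M3, P2, M4, P4, M2, P1, M1}.
Min-cut edges: P4→P3 (4), P1→P3 (7), M1→Ref (2); capacity 4 + 7 + 2 = 13.
This cut is saturated, so no flow can exceed 13.

13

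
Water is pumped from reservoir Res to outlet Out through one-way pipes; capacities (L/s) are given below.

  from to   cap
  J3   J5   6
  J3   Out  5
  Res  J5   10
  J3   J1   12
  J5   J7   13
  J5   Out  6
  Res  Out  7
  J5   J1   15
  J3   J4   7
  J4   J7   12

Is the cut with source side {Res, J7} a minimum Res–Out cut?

No — its capacity is 17, but the minimum cut has capacity 13.

Given cut capacity: 10 + 7 = 17.
Augment Res→Out: bottleneck 7, flow now 7.
Augment Res→J5→Out: bottleneck 6, flow now 13.
No augmenting path remains; maximum flow = 13.
In the residual graph, reachable from Res: {Res, J5, J1, J7}.
Min-cut edges: Res→Out (7), J5→Out (6); capacity 7 + 6 = 13.
Cut capacity 17 exceeds the max flow 13, so it is not minimum.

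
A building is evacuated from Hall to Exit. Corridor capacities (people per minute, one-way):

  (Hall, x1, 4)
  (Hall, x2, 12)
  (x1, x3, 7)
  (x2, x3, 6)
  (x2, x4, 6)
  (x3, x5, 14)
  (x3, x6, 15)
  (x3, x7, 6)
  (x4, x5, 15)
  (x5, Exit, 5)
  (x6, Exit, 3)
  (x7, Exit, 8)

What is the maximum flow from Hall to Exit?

14

Augment Hall→x1→x3→x5→Exit: bottleneck 4, flow now 4.
Augment Hall→x2→x3→x5→Exit: bottleneck 1, flow now 5.
Augment Hall→x2→x3→x6→Exit: bottleneck 3, flow now 8.
Augment Hall→x2→x3→x7→Exit: bottleneck 2, flow now 10.
Augment Hall→x2→x4→x5→x3→x7→Exit: bottleneck 4, flow now 14. (uses reverse residual edge)
No augmenting path remains; maximum flow = 14.
In the residual graph, reachable from Hall: {Hall, x1, x2, x3, x4, x5, x6}.
Min-cut edges: x3→x7 (6), x5→Exit (5), x6→Exit (3); capacity 6 + 5 + 3 = 14.
This cut is saturated, so no flow can exceed 14.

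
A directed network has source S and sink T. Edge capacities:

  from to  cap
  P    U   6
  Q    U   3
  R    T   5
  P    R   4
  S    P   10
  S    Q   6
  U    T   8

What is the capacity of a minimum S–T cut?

12

Augment S→P→R→T: bottleneck 4, flow now 4.
Augment S→P→U→T: bottleneck 6, flow now 10.
Augment S→Q→U→T: bottleneck 2, flow now 12.
No augmenting path remains; maximum flow = 12.
By max-flow min-cut, the minimum cut capacity equals the max flow.
In the residual graph, reachable from S: {S, P, Q, U}.
Min-cut edges: P→R (4), U→T (8); capacity 4 + 8 = 12.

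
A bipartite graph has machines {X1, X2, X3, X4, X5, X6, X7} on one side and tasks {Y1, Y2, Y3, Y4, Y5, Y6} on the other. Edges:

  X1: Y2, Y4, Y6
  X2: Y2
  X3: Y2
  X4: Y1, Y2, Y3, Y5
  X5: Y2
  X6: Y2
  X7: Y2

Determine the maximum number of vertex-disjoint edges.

3

Unit-capacity flow: source→left, listed edges, right→sink; max matching = max flow.
Augmenting path X1→Y2 (+1); matched 1.
Augmenting path X4→Y1 (+1); matched 2.
Augmenting path X2→Y2→X1→Y4 (+1); matched 3.
No augmenting path remains; maximum matching = 3.
König certificate: {X1, X4, Y2} is a vertex cover of size 3 (every listed pair touches it), so no matching can be larger.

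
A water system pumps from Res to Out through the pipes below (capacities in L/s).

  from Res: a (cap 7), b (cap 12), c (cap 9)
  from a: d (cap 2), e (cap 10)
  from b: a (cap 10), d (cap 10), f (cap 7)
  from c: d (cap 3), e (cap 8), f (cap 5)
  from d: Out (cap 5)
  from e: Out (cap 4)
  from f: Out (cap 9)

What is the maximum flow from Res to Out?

Augment Res→a→d→Out: bottleneck 2, flow now 2.
Augment Res→a→e→Out: bottleneck 4, flow now 6.
Augment Res→b→d→Out: bottleneck 3, flow now 9.
Augment Res→b→f→Out: bottleneck 7, flow now 16.
Augment Res→c→f→Out: bottleneck 2, flow now 18.
No augmenting path remains; maximum flow = 18.
In the residual graph, reachable from Res: {Res, a, b, c, d, e, f}.
Min-cut edges: d→Out (5), e→Out (4), f→Out (9); capacity 5 + 4 + 9 = 18.
This cut is saturated, so no flow can exceed 18.

18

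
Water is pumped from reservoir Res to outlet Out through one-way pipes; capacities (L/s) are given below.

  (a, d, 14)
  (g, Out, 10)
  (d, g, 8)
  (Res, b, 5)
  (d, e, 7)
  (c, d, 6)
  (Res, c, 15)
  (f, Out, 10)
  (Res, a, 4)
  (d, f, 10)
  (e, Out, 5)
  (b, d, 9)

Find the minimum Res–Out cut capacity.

15

Augment Res→a→d→e→Out: bottleneck 4, flow now 4.
Augment Res→b→d→e→Out: bottleneck 1, flow now 5.
Augment Res→b→d→f→Out: bottleneck 4, flow now 9.
Augment Res→c→d→f→Out: bottleneck 6, flow now 15.
No augmenting path remains; maximum flow = 15.
By max-flow min-cut, the minimum cut capacity equals the max flow.
In the residual graph, reachable from Res: {Res, c}.
Min-cut edges: Res→a (4), Res→b (5), c→d (6); capacity 4 + 5 + 6 = 15.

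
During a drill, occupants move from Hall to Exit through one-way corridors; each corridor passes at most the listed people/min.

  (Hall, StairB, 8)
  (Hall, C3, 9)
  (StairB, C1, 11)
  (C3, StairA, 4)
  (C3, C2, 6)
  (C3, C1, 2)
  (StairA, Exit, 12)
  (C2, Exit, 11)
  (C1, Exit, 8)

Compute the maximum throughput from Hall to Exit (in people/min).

Augment Hall→StairB→C1→Exit: bottleneck 8, flow now 8.
Augment Hall→C3→StairA→Exit: bottleneck 4, flow now 12.
Augment Hall→C3→C2→Exit: bottleneck 5, flow now 17.
No augmenting path remains; maximum flow = 17.
In the residual graph, reachable from Hall: {Hall}.
Min-cut edges: Hall→StairB (8), Hall→C3 (9); capacity 8 + 9 = 17.
This cut is saturated, so no flow can exceed 17.

17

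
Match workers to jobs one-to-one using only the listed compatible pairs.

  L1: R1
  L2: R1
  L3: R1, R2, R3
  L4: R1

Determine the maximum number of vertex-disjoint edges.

2

Unit-capacity flow: source→left, listed edges, right→sink; max matching = max flow.
Augmenting path L1→R1 (+1); matched 1.
Augmenting path L3→R2 (+1); matched 2.
No augmenting path remains; maximum matching = 2.
König certificate: {L3, R1} is a vertex cover of size 2 (every listed pair touches it), so no matching can be larger.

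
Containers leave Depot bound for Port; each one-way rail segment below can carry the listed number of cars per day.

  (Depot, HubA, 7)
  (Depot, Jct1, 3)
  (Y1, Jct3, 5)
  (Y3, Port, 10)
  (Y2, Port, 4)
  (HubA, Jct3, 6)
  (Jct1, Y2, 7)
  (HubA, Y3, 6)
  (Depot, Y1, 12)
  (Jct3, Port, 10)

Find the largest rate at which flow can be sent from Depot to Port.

Augment Depot→HubA→Y3→Port: bottleneck 6, flow now 6.
Augment Depot→HubA→Jct3→Port: bottleneck 1, flow now 7.
Augment Depot→Y1→Jct3→Port: bottleneck 5, flow now 12.
Augment Depot→Jct1→Y2→Port: bottleneck 3, flow now 15.
No augmenting path remains; maximum flow = 15.
In the residual graph, reachable from Depot: {Depot, Y1}.
Min-cut edges: Depot→HubA (7), Depot→Jct1 (3), Y1→Jct3 (5); capacity 7 + 3 + 5 = 15.
This cut is saturated, so no flow can exceed 15.

15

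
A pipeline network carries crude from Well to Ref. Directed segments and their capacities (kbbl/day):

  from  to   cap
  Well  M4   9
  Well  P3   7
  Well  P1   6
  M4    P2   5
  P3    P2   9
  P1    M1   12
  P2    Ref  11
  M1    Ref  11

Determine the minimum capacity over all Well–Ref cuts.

17

Augment Well→M4→P2→Ref: bottleneck 5, flow now 5.
Augment Well→P3→P2→Ref: bottleneck 6, flow now 11.
Augment Well→P1→M1→Ref: bottleneck 6, flow now 17.
No augmenting path remains; maximum flow = 17.
By max-flow min-cut, the minimum cut capacity equals the max flow.
In the residual graph, reachable from Well: {Well, M4, P3, P2}.
Min-cut edges: Well→P1 (6), P2→Ref (11); capacity 6 + 11 = 17.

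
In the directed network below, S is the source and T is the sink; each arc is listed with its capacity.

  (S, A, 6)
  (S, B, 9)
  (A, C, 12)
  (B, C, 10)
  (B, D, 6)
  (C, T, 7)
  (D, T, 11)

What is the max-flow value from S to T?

Augment S→A→C→T: bottleneck 6, flow now 6.
Augment S→B→C→T: bottleneck 1, flow now 7.
Augment S→B→D→T: bottleneck 6, flow now 13.
No augmenting path remains; maximum flow = 13.
In the residual graph, reachable from S: {S, A, B, C}.
Min-cut edges: B→D (6), C→T (7); capacity 6 + 7 = 13.
This cut is saturated, so no flow can exceed 13.

13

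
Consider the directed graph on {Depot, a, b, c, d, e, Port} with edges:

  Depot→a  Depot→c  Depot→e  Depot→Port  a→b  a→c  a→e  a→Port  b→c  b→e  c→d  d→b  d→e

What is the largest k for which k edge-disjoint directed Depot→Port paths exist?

2

Assign every edge capacity 1; by Menger, the answer equals the max flow.
Path Depot→Port (+1); total 1.
Path Depot→a→Port (+1); total 2.
No residual Depot→Port path; max flow = 2.
Certifying cut of size 2: {Depot→Port, Depot→a}.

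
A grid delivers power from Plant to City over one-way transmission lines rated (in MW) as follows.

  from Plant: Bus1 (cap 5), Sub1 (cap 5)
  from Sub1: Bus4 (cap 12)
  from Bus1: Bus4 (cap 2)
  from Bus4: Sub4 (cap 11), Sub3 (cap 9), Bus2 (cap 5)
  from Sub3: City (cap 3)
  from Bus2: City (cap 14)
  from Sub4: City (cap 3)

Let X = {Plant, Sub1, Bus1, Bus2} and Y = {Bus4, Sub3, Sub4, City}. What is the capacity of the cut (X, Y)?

Edges leaving {Plant, Sub1, Bus1, Bus2}: Sub1→Bus4 (12), Bus1→Bus4 (2), Bus2→City (14).
Cut capacity = 12 + 2 + 14 = 28.

28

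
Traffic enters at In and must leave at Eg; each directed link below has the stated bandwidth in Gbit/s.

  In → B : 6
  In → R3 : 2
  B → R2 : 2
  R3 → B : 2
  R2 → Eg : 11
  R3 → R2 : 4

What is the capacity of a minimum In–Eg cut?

Augment In→B→R2→Eg: bottleneck 2, flow now 2.
Augment In→R3→R2→Eg: bottleneck 2, flow now 4.
No augmenting path remains; maximum flow = 4.
By max-flow min-cut, the minimum cut capacity equals the max flow.
In the residual graph, reachable from In: {In, B}.
Min-cut edges: In→R3 (2), B→R2 (2); capacity 2 + 2 = 4.

4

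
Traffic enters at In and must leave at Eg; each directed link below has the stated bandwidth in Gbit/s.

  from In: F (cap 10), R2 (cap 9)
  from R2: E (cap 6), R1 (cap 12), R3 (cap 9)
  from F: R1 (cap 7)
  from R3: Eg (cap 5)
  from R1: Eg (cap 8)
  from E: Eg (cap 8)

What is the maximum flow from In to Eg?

16

Augment In→R2→R3→Eg: bottleneck 5, flow now 5.
Augment In→R2→R1→Eg: bottleneck 4, flow now 9.
Augment In→F→R1→Eg: bottleneck 4, flow now 13.
Augment In→F→R1→R2→E→Eg: bottleneck 3, flow now 16. (uses reverse residual edge)
No augmenting path remains; maximum flow = 16.
In the residual graph, reachable from In: {In, F}.
Min-cut edges: In→R2 (9), F→R1 (7); capacity 9 + 7 = 16.
This cut is saturated, so no flow can exceed 16.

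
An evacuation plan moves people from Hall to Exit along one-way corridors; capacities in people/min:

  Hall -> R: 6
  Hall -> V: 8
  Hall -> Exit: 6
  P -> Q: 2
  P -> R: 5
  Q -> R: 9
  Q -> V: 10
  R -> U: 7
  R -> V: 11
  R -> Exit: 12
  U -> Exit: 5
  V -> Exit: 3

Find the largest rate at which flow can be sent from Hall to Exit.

15

Augment Hall→Exit: bottleneck 6, flow now 6.
Augment Hall→R→Exit: bottleneck 6, flow now 12.
Augment Hall→V→Exit: bottleneck 3, flow now 15.
No augmenting path remains; maximum flow = 15.
In the residual graph, reachable from Hall: {Hall, V}.
Min-cut edges: Hall→R (6), Hall→Exit (6), V→Exit (3); capacity 6 + 6 + 3 = 15.
This cut is saturated, so no flow can exceed 15.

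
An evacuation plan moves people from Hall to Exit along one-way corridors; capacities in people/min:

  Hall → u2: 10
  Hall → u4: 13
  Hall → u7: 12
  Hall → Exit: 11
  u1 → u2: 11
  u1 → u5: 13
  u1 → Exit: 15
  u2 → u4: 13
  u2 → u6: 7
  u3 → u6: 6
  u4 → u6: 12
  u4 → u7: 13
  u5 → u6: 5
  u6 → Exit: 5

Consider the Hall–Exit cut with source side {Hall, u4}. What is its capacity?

Edges leaving {Hall, u4}: Hall→u2 (10), Hall→u7 (12), Hall→Exit (11), u4→u6 (12), u4→u7 (13).
Cut capacity = 10 + 12 + 11 + 12 + 13 = 58.

58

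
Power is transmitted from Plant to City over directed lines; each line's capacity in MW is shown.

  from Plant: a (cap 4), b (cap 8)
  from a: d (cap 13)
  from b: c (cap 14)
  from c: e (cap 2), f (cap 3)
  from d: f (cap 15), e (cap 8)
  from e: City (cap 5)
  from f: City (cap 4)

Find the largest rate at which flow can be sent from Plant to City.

9

Augment Plant→a→d→e→City: bottleneck 4, flow now 4.
Augment Plant→b→c→e→City: bottleneck 1, flow now 5.
Augment Plant→b→c→f→City: bottleneck 3, flow now 8.
Augment Plant→b→c→e→d→f→City: bottleneck 1, flow now 9. (uses reverse residual edge)
No augmenting path remains; maximum flow = 9.
In the residual graph, reachable from Plant: {Plant, b, c}.
Min-cut edges: Plant→a (4), c→e (2), c→f (3); capacity 4 + 2 + 3 = 9.
This cut is saturated, so no flow can exceed 9.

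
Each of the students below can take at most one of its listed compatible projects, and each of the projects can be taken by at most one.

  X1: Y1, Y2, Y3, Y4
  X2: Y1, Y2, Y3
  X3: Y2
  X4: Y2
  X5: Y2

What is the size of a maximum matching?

3

Unit-capacity flow: source→left, listed edges, right→sink; max matching = max flow.
Augmenting path X1→Y1 (+1); matched 1.
Augmenting path X2→Y2 (+1); matched 2.
Augmenting path X3→Y2→X2→Y3 (+1); matched 3.
No augmenting path remains; maximum matching = 3.
König certificate: {X1, X2, Y2} is a vertex cover of size 3 (every listed pair touches it), so no matching can be larger.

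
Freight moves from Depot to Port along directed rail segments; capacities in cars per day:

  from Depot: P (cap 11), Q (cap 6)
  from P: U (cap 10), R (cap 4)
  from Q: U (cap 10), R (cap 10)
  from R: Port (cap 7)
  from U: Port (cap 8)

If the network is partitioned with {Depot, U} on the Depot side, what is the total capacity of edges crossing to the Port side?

25

Edges leaving {Depot, U}: Depot→P (11), Depot→Q (6), U→Port (8).
Cut capacity = 11 + 6 + 8 = 25.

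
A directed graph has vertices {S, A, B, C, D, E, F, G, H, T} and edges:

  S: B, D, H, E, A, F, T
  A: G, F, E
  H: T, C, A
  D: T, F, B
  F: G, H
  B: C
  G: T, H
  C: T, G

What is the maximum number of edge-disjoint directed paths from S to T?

Assign every edge capacity 1; by Menger, the answer equals the max flow.
Path S→T (+1); total 1.
Path S→D→T (+1); total 2.
Path S→H→T (+1); total 3.
Path S→A→G→T (+1); total 4.
Path S→B→C→T (+1); total 5.
No residual S→T path; max flow = 5.
Certifying cut of size 5: {C→T, G→T, H→T, S→D, S→T}.

5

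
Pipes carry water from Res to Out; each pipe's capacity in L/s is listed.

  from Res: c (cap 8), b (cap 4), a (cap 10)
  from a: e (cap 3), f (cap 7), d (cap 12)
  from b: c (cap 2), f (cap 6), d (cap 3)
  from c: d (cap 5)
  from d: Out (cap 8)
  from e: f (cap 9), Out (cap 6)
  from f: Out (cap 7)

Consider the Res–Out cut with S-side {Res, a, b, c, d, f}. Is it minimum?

Given cut capacity: 3 + 8 + 7 = 18.
Augment Res→a→d→Out: bottleneck 8, flow now 8.
Augment Res→a→e→Out: bottleneck 2, flow now 10.
Augment Res→b→f→Out: bottleneck 4, flow now 14.
Augment Res→c→d→a→e→Out: bottleneck 1, flow now 15. (uses reverse residual edge)
Augment Res→c→d→a→f→Out: bottleneck 3, flow now 18. (uses reverse residual edge)
No augmenting path remains; maximum flow = 18.
Cut capacity 18 equals the max flow, so it is a minimum cut.

Yes — it is a minimum cut (capacity 18).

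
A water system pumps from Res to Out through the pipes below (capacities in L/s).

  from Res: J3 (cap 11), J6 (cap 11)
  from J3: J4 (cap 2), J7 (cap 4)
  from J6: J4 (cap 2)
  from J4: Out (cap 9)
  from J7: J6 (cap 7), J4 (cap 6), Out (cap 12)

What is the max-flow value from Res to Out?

8

Augment Res→J3→J4→Out: bottleneck 2, flow now 2.
Augment Res→J3→J7→Out: bottleneck 4, flow now 6.
Augment Res→J6→J4→Out: bottleneck 2, flow now 8.
No augmenting path remains; maximum flow = 8.
In the residual graph, reachable from Res: {Res, J3, J6}.
Min-cut edges: J3→J4 (2), J3→J7 (4), J6→J4 (2); capacity 2 + 4 + 2 = 8.
This cut is saturated, so no flow can exceed 8.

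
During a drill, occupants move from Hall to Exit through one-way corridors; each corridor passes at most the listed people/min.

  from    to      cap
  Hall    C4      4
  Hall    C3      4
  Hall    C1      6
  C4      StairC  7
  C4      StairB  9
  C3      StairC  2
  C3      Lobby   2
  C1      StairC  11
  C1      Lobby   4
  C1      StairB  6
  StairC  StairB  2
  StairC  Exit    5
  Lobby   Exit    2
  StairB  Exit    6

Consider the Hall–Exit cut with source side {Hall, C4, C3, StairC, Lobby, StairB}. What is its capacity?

Edges leaving {Hall, C4, C3, StairC, Lobby, StairB}: Hall→C1 (6), StairC→Exit (5), Lobby→Exit (2), StairB→Exit (6).
Cut capacity = 6 + 5 + 2 + 6 = 19.

19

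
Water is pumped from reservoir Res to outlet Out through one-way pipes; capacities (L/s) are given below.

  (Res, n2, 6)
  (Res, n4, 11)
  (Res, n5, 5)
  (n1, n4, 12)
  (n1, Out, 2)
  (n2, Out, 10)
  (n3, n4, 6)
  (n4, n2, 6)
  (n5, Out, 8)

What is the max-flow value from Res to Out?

15

Augment Res→n2→Out: bottleneck 6, flow now 6.
Augment Res→n5→Out: bottleneck 5, flow now 11.
Augment Res→n4→n2→Out: bottleneck 4, flow now 15.
No augmenting path remains; maximum flow = 15.
In the residual graph, reachable from Res: {Res, n2, n4}.
Min-cut edges: Res→n5 (5), n2→Out (10); capacity 5 + 10 = 15.
This cut is saturated, so no flow can exceed 15.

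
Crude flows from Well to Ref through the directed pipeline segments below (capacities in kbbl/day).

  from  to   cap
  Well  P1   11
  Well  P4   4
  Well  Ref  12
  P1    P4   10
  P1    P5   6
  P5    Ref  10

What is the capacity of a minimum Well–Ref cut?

18

Augment Well→Ref: bottleneck 12, flow now 12.
Augment Well→P1→P5→Ref: bottleneck 6, flow now 18.
No augmenting path remains; maximum flow = 18.
By max-flow min-cut, the minimum cut capacity equals the max flow.
In the residual graph, reachable from Well: {Well, P1, P4}.
Min-cut edges: Well→Ref (12), P1→P5 (6); capacity 12 + 6 = 18.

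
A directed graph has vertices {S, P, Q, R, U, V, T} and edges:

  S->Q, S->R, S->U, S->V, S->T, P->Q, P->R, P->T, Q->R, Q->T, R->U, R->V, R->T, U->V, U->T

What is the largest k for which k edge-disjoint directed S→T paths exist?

Assign every edge capacity 1; by Menger, the answer equals the max flow.
Path S→T (+1); total 1.
Path S→Q→T (+1); total 2.
Path S→R→T (+1); total 3.
Path S→U→T (+1); total 4.
No residual S→T path; max flow = 4.
Certifying cut of size 4: {S→Q, S→R, S→T, S→U}.

4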